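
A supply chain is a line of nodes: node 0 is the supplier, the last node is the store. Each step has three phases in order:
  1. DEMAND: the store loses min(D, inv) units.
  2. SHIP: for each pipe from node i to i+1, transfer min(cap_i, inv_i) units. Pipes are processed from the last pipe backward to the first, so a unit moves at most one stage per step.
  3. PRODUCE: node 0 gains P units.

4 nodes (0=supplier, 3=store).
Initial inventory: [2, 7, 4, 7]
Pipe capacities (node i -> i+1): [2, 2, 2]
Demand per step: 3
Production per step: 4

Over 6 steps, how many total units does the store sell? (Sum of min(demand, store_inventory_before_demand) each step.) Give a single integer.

Step 1: sold=3 (running total=3) -> [4 7 4 6]
Step 2: sold=3 (running total=6) -> [6 7 4 5]
Step 3: sold=3 (running total=9) -> [8 7 4 4]
Step 4: sold=3 (running total=12) -> [10 7 4 3]
Step 5: sold=3 (running total=15) -> [12 7 4 2]
Step 6: sold=2 (running total=17) -> [14 7 4 2]

Answer: 17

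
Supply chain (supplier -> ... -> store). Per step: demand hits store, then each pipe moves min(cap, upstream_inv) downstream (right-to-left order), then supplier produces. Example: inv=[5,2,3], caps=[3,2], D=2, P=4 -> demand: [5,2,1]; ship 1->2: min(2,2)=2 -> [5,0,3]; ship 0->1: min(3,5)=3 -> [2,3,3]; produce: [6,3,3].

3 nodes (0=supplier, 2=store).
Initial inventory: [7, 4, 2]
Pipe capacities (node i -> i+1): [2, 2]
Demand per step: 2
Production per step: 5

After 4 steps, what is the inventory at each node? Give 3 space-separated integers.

Step 1: demand=2,sold=2 ship[1->2]=2 ship[0->1]=2 prod=5 -> inv=[10 4 2]
Step 2: demand=2,sold=2 ship[1->2]=2 ship[0->1]=2 prod=5 -> inv=[13 4 2]
Step 3: demand=2,sold=2 ship[1->2]=2 ship[0->1]=2 prod=5 -> inv=[16 4 2]
Step 4: demand=2,sold=2 ship[1->2]=2 ship[0->1]=2 prod=5 -> inv=[19 4 2]

19 4 2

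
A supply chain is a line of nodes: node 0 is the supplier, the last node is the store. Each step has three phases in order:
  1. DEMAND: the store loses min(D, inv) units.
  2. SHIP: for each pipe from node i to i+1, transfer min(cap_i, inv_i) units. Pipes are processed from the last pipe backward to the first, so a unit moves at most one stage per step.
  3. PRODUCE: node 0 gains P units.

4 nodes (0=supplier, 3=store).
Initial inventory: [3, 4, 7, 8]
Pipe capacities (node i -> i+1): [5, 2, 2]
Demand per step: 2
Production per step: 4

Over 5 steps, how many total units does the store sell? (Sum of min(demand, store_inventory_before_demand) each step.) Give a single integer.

Answer: 10

Derivation:
Step 1: sold=2 (running total=2) -> [4 5 7 8]
Step 2: sold=2 (running total=4) -> [4 7 7 8]
Step 3: sold=2 (running total=6) -> [4 9 7 8]
Step 4: sold=2 (running total=8) -> [4 11 7 8]
Step 5: sold=2 (running total=10) -> [4 13 7 8]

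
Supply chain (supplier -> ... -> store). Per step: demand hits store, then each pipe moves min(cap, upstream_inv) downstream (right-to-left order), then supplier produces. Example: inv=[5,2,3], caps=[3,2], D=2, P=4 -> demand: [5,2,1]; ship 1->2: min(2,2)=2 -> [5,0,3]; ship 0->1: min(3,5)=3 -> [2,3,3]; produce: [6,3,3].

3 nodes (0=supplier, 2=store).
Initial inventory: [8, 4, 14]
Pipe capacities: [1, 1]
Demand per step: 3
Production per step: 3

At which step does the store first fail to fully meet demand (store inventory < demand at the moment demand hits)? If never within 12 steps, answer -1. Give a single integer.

Step 1: demand=3,sold=3 ship[1->2]=1 ship[0->1]=1 prod=3 -> [10 4 12]
Step 2: demand=3,sold=3 ship[1->2]=1 ship[0->1]=1 prod=3 -> [12 4 10]
Step 3: demand=3,sold=3 ship[1->2]=1 ship[0->1]=1 prod=3 -> [14 4 8]
Step 4: demand=3,sold=3 ship[1->2]=1 ship[0->1]=1 prod=3 -> [16 4 6]
Step 5: demand=3,sold=3 ship[1->2]=1 ship[0->1]=1 prod=3 -> [18 4 4]
Step 6: demand=3,sold=3 ship[1->2]=1 ship[0->1]=1 prod=3 -> [20 4 2]
Step 7: demand=3,sold=2 ship[1->2]=1 ship[0->1]=1 prod=3 -> [22 4 1]
Step 8: demand=3,sold=1 ship[1->2]=1 ship[0->1]=1 prod=3 -> [24 4 1]
Step 9: demand=3,sold=1 ship[1->2]=1 ship[0->1]=1 prod=3 -> [26 4 1]
Step 10: demand=3,sold=1 ship[1->2]=1 ship[0->1]=1 prod=3 -> [28 4 1]
Step 11: demand=3,sold=1 ship[1->2]=1 ship[0->1]=1 prod=3 -> [30 4 1]
Step 12: demand=3,sold=1 ship[1->2]=1 ship[0->1]=1 prod=3 -> [32 4 1]
First stockout at step 7

7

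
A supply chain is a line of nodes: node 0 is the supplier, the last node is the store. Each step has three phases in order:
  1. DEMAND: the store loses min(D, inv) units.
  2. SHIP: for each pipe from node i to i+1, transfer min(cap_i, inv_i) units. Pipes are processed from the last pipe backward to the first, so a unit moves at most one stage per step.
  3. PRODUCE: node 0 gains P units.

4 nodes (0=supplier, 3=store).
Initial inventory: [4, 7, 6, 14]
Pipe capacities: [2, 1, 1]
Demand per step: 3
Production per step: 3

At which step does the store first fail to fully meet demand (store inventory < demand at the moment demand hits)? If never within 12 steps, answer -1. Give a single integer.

Step 1: demand=3,sold=3 ship[2->3]=1 ship[1->2]=1 ship[0->1]=2 prod=3 -> [5 8 6 12]
Step 2: demand=3,sold=3 ship[2->3]=1 ship[1->2]=1 ship[0->1]=2 prod=3 -> [6 9 6 10]
Step 3: demand=3,sold=3 ship[2->3]=1 ship[1->2]=1 ship[0->1]=2 prod=3 -> [7 10 6 8]
Step 4: demand=3,sold=3 ship[2->3]=1 ship[1->2]=1 ship[0->1]=2 prod=3 -> [8 11 6 6]
Step 5: demand=3,sold=3 ship[2->3]=1 ship[1->2]=1 ship[0->1]=2 prod=3 -> [9 12 6 4]
Step 6: demand=3,sold=3 ship[2->3]=1 ship[1->2]=1 ship[0->1]=2 prod=3 -> [10 13 6 2]
Step 7: demand=3,sold=2 ship[2->3]=1 ship[1->2]=1 ship[0->1]=2 prod=3 -> [11 14 6 1]
Step 8: demand=3,sold=1 ship[2->3]=1 ship[1->2]=1 ship[0->1]=2 prod=3 -> [12 15 6 1]
Step 9: demand=3,sold=1 ship[2->3]=1 ship[1->2]=1 ship[0->1]=2 prod=3 -> [13 16 6 1]
Step 10: demand=3,sold=1 ship[2->3]=1 ship[1->2]=1 ship[0->1]=2 prod=3 -> [14 17 6 1]
Step 11: demand=3,sold=1 ship[2->3]=1 ship[1->2]=1 ship[0->1]=2 prod=3 -> [15 18 6 1]
Step 12: demand=3,sold=1 ship[2->3]=1 ship[1->2]=1 ship[0->1]=2 prod=3 -> [16 19 6 1]
First stockout at step 7

7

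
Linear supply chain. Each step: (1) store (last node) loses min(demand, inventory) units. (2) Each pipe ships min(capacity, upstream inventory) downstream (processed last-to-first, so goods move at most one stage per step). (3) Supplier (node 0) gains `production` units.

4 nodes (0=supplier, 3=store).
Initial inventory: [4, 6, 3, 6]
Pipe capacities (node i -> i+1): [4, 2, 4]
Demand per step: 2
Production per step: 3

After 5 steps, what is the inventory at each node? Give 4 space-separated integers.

Step 1: demand=2,sold=2 ship[2->3]=3 ship[1->2]=2 ship[0->1]=4 prod=3 -> inv=[3 8 2 7]
Step 2: demand=2,sold=2 ship[2->3]=2 ship[1->2]=2 ship[0->1]=3 prod=3 -> inv=[3 9 2 7]
Step 3: demand=2,sold=2 ship[2->3]=2 ship[1->2]=2 ship[0->1]=3 prod=3 -> inv=[3 10 2 7]
Step 4: demand=2,sold=2 ship[2->3]=2 ship[1->2]=2 ship[0->1]=3 prod=3 -> inv=[3 11 2 7]
Step 5: demand=2,sold=2 ship[2->3]=2 ship[1->2]=2 ship[0->1]=3 prod=3 -> inv=[3 12 2 7]

3 12 2 7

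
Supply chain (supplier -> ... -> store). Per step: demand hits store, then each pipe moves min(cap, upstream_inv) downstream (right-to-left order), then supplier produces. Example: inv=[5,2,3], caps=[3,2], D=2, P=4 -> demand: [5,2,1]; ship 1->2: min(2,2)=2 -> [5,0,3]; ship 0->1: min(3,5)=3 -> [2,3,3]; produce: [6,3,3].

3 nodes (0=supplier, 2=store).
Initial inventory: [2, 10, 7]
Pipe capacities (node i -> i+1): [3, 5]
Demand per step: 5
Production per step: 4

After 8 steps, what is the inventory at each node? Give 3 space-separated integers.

Step 1: demand=5,sold=5 ship[1->2]=5 ship[0->1]=2 prod=4 -> inv=[4 7 7]
Step 2: demand=5,sold=5 ship[1->2]=5 ship[0->1]=3 prod=4 -> inv=[5 5 7]
Step 3: demand=5,sold=5 ship[1->2]=5 ship[0->1]=3 prod=4 -> inv=[6 3 7]
Step 4: demand=5,sold=5 ship[1->2]=3 ship[0->1]=3 prod=4 -> inv=[7 3 5]
Step 5: demand=5,sold=5 ship[1->2]=3 ship[0->1]=3 prod=4 -> inv=[8 3 3]
Step 6: demand=5,sold=3 ship[1->2]=3 ship[0->1]=3 prod=4 -> inv=[9 3 3]
Step 7: demand=5,sold=3 ship[1->2]=3 ship[0->1]=3 prod=4 -> inv=[10 3 3]
Step 8: demand=5,sold=3 ship[1->2]=3 ship[0->1]=3 prod=4 -> inv=[11 3 3]

11 3 3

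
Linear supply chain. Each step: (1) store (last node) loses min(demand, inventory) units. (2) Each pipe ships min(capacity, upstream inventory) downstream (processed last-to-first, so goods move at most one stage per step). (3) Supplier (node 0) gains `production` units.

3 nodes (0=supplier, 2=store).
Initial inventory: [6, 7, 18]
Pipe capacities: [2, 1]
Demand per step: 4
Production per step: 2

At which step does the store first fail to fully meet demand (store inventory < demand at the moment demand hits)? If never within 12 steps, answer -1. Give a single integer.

Step 1: demand=4,sold=4 ship[1->2]=1 ship[0->1]=2 prod=2 -> [6 8 15]
Step 2: demand=4,sold=4 ship[1->2]=1 ship[0->1]=2 prod=2 -> [6 9 12]
Step 3: demand=4,sold=4 ship[1->2]=1 ship[0->1]=2 prod=2 -> [6 10 9]
Step 4: demand=4,sold=4 ship[1->2]=1 ship[0->1]=2 prod=2 -> [6 11 6]
Step 5: demand=4,sold=4 ship[1->2]=1 ship[0->1]=2 prod=2 -> [6 12 3]
Step 6: demand=4,sold=3 ship[1->2]=1 ship[0->1]=2 prod=2 -> [6 13 1]
Step 7: demand=4,sold=1 ship[1->2]=1 ship[0->1]=2 prod=2 -> [6 14 1]
Step 8: demand=4,sold=1 ship[1->2]=1 ship[0->1]=2 prod=2 -> [6 15 1]
Step 9: demand=4,sold=1 ship[1->2]=1 ship[0->1]=2 prod=2 -> [6 16 1]
Step 10: demand=4,sold=1 ship[1->2]=1 ship[0->1]=2 prod=2 -> [6 17 1]
Step 11: demand=4,sold=1 ship[1->2]=1 ship[0->1]=2 prod=2 -> [6 18 1]
Step 12: demand=4,sold=1 ship[1->2]=1 ship[0->1]=2 prod=2 -> [6 19 1]
First stockout at step 6

6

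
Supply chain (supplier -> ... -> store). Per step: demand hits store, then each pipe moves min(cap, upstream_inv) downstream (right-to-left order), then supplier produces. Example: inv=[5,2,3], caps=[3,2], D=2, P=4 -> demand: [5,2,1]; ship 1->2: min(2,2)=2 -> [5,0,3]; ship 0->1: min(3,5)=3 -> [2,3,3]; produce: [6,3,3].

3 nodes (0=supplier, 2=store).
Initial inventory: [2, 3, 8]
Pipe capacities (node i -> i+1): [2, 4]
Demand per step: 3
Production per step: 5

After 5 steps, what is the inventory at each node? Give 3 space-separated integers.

Step 1: demand=3,sold=3 ship[1->2]=3 ship[0->1]=2 prod=5 -> inv=[5 2 8]
Step 2: demand=3,sold=3 ship[1->2]=2 ship[0->1]=2 prod=5 -> inv=[8 2 7]
Step 3: demand=3,sold=3 ship[1->2]=2 ship[0->1]=2 prod=5 -> inv=[11 2 6]
Step 4: demand=3,sold=3 ship[1->2]=2 ship[0->1]=2 prod=5 -> inv=[14 2 5]
Step 5: demand=3,sold=3 ship[1->2]=2 ship[0->1]=2 prod=5 -> inv=[17 2 4]

17 2 4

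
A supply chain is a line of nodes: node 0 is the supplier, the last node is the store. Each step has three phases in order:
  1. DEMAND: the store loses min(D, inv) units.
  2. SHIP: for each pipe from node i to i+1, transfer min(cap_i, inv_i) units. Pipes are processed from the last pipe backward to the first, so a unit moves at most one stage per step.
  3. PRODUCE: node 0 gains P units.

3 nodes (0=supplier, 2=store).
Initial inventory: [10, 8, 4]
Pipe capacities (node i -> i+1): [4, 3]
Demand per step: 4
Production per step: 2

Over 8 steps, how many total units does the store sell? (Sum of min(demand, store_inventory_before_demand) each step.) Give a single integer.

Step 1: sold=4 (running total=4) -> [8 9 3]
Step 2: sold=3 (running total=7) -> [6 10 3]
Step 3: sold=3 (running total=10) -> [4 11 3]
Step 4: sold=3 (running total=13) -> [2 12 3]
Step 5: sold=3 (running total=16) -> [2 11 3]
Step 6: sold=3 (running total=19) -> [2 10 3]
Step 7: sold=3 (running total=22) -> [2 9 3]
Step 8: sold=3 (running total=25) -> [2 8 3]

Answer: 25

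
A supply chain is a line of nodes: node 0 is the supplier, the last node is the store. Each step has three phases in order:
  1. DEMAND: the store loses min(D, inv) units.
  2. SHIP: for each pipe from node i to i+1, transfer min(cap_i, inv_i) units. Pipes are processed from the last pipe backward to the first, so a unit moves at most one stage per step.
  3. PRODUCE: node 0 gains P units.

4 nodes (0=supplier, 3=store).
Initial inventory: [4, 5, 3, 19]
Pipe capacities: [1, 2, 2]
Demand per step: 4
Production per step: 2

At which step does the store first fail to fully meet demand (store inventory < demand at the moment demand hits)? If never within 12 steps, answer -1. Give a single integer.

Step 1: demand=4,sold=4 ship[2->3]=2 ship[1->2]=2 ship[0->1]=1 prod=2 -> [5 4 3 17]
Step 2: demand=4,sold=4 ship[2->3]=2 ship[1->2]=2 ship[0->1]=1 prod=2 -> [6 3 3 15]
Step 3: demand=4,sold=4 ship[2->3]=2 ship[1->2]=2 ship[0->1]=1 prod=2 -> [7 2 3 13]
Step 4: demand=4,sold=4 ship[2->3]=2 ship[1->2]=2 ship[0->1]=1 prod=2 -> [8 1 3 11]
Step 5: demand=4,sold=4 ship[2->3]=2 ship[1->2]=1 ship[0->1]=1 prod=2 -> [9 1 2 9]
Step 6: demand=4,sold=4 ship[2->3]=2 ship[1->2]=1 ship[0->1]=1 prod=2 -> [10 1 1 7]
Step 7: demand=4,sold=4 ship[2->3]=1 ship[1->2]=1 ship[0->1]=1 prod=2 -> [11 1 1 4]
Step 8: demand=4,sold=4 ship[2->3]=1 ship[1->2]=1 ship[0->1]=1 prod=2 -> [12 1 1 1]
Step 9: demand=4,sold=1 ship[2->3]=1 ship[1->2]=1 ship[0->1]=1 prod=2 -> [13 1 1 1]
Step 10: demand=4,sold=1 ship[2->3]=1 ship[1->2]=1 ship[0->1]=1 prod=2 -> [14 1 1 1]
Step 11: demand=4,sold=1 ship[2->3]=1 ship[1->2]=1 ship[0->1]=1 prod=2 -> [15 1 1 1]
Step 12: demand=4,sold=1 ship[2->3]=1 ship[1->2]=1 ship[0->1]=1 prod=2 -> [16 1 1 1]
First stockout at step 9

9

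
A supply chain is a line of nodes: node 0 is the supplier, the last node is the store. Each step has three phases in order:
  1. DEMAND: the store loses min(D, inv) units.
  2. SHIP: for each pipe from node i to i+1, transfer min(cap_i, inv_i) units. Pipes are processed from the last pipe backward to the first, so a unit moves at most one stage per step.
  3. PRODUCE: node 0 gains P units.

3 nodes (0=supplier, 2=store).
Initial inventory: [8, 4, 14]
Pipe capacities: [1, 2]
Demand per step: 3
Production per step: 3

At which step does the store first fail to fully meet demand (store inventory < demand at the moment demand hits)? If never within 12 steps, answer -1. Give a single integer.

Step 1: demand=3,sold=3 ship[1->2]=2 ship[0->1]=1 prod=3 -> [10 3 13]
Step 2: demand=3,sold=3 ship[1->2]=2 ship[0->1]=1 prod=3 -> [12 2 12]
Step 3: demand=3,sold=3 ship[1->2]=2 ship[0->1]=1 prod=3 -> [14 1 11]
Step 4: demand=3,sold=3 ship[1->2]=1 ship[0->1]=1 prod=3 -> [16 1 9]
Step 5: demand=3,sold=3 ship[1->2]=1 ship[0->1]=1 prod=3 -> [18 1 7]
Step 6: demand=3,sold=3 ship[1->2]=1 ship[0->1]=1 prod=3 -> [20 1 5]
Step 7: demand=3,sold=3 ship[1->2]=1 ship[0->1]=1 prod=3 -> [22 1 3]
Step 8: demand=3,sold=3 ship[1->2]=1 ship[0->1]=1 prod=3 -> [24 1 1]
Step 9: demand=3,sold=1 ship[1->2]=1 ship[0->1]=1 prod=3 -> [26 1 1]
Step 10: demand=3,sold=1 ship[1->2]=1 ship[0->1]=1 prod=3 -> [28 1 1]
Step 11: demand=3,sold=1 ship[1->2]=1 ship[0->1]=1 prod=3 -> [30 1 1]
Step 12: demand=3,sold=1 ship[1->2]=1 ship[0->1]=1 prod=3 -> [32 1 1]
First stockout at step 9

9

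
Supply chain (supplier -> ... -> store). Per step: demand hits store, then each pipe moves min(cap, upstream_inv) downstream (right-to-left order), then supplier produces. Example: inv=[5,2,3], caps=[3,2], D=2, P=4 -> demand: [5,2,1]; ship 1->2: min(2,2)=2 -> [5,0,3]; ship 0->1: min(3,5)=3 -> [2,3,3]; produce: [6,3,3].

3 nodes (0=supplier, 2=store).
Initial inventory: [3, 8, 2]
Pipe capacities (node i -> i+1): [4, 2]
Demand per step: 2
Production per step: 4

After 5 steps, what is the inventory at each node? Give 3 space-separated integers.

Step 1: demand=2,sold=2 ship[1->2]=2 ship[0->1]=3 prod=4 -> inv=[4 9 2]
Step 2: demand=2,sold=2 ship[1->2]=2 ship[0->1]=4 prod=4 -> inv=[4 11 2]
Step 3: demand=2,sold=2 ship[1->2]=2 ship[0->1]=4 prod=4 -> inv=[4 13 2]
Step 4: demand=2,sold=2 ship[1->2]=2 ship[0->1]=4 prod=4 -> inv=[4 15 2]
Step 5: demand=2,sold=2 ship[1->2]=2 ship[0->1]=4 prod=4 -> inv=[4 17 2]

4 17 2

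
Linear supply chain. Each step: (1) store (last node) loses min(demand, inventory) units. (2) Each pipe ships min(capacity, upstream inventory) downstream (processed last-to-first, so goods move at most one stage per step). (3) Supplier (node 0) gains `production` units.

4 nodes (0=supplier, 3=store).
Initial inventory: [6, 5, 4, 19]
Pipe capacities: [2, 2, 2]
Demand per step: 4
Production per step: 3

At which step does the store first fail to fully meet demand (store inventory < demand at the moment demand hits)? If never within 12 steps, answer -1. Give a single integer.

Step 1: demand=4,sold=4 ship[2->3]=2 ship[1->2]=2 ship[0->1]=2 prod=3 -> [7 5 4 17]
Step 2: demand=4,sold=4 ship[2->3]=2 ship[1->2]=2 ship[0->1]=2 prod=3 -> [8 5 4 15]
Step 3: demand=4,sold=4 ship[2->3]=2 ship[1->2]=2 ship[0->1]=2 prod=3 -> [9 5 4 13]
Step 4: demand=4,sold=4 ship[2->3]=2 ship[1->2]=2 ship[0->1]=2 prod=3 -> [10 5 4 11]
Step 5: demand=4,sold=4 ship[2->3]=2 ship[1->2]=2 ship[0->1]=2 prod=3 -> [11 5 4 9]
Step 6: demand=4,sold=4 ship[2->3]=2 ship[1->2]=2 ship[0->1]=2 prod=3 -> [12 5 4 7]
Step 7: demand=4,sold=4 ship[2->3]=2 ship[1->2]=2 ship[0->1]=2 prod=3 -> [13 5 4 5]
Step 8: demand=4,sold=4 ship[2->3]=2 ship[1->2]=2 ship[0->1]=2 prod=3 -> [14 5 4 3]
Step 9: demand=4,sold=3 ship[2->3]=2 ship[1->2]=2 ship[0->1]=2 prod=3 -> [15 5 4 2]
Step 10: demand=4,sold=2 ship[2->3]=2 ship[1->2]=2 ship[0->1]=2 prod=3 -> [16 5 4 2]
Step 11: demand=4,sold=2 ship[2->3]=2 ship[1->2]=2 ship[0->1]=2 prod=3 -> [17 5 4 2]
Step 12: demand=4,sold=2 ship[2->3]=2 ship[1->2]=2 ship[0->1]=2 prod=3 -> [18 5 4 2]
First stockout at step 9

9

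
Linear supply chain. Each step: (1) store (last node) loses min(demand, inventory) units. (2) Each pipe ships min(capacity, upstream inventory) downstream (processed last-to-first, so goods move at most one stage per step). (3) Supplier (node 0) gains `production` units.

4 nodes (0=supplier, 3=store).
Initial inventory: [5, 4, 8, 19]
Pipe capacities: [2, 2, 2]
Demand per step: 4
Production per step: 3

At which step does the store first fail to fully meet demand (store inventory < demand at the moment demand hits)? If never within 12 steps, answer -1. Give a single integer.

Step 1: demand=4,sold=4 ship[2->3]=2 ship[1->2]=2 ship[0->1]=2 prod=3 -> [6 4 8 17]
Step 2: demand=4,sold=4 ship[2->3]=2 ship[1->2]=2 ship[0->1]=2 prod=3 -> [7 4 8 15]
Step 3: demand=4,sold=4 ship[2->3]=2 ship[1->2]=2 ship[0->1]=2 prod=3 -> [8 4 8 13]
Step 4: demand=4,sold=4 ship[2->3]=2 ship[1->2]=2 ship[0->1]=2 prod=3 -> [9 4 8 11]
Step 5: demand=4,sold=4 ship[2->3]=2 ship[1->2]=2 ship[0->1]=2 prod=3 -> [10 4 8 9]
Step 6: demand=4,sold=4 ship[2->3]=2 ship[1->2]=2 ship[0->1]=2 prod=3 -> [11 4 8 7]
Step 7: demand=4,sold=4 ship[2->3]=2 ship[1->2]=2 ship[0->1]=2 prod=3 -> [12 4 8 5]
Step 8: demand=4,sold=4 ship[2->3]=2 ship[1->2]=2 ship[0->1]=2 prod=3 -> [13 4 8 3]
Step 9: demand=4,sold=3 ship[2->3]=2 ship[1->2]=2 ship[0->1]=2 prod=3 -> [14 4 8 2]
Step 10: demand=4,sold=2 ship[2->3]=2 ship[1->2]=2 ship[0->1]=2 prod=3 -> [15 4 8 2]
Step 11: demand=4,sold=2 ship[2->3]=2 ship[1->2]=2 ship[0->1]=2 prod=3 -> [16 4 8 2]
Step 12: demand=4,sold=2 ship[2->3]=2 ship[1->2]=2 ship[0->1]=2 prod=3 -> [17 4 8 2]
First stockout at step 9

9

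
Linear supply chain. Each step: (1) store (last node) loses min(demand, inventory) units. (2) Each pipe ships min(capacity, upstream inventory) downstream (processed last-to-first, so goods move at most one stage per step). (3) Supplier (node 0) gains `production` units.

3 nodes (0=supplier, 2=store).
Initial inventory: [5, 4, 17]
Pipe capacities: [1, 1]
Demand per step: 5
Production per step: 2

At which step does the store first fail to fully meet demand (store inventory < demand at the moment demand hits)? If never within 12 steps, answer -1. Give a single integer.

Step 1: demand=5,sold=5 ship[1->2]=1 ship[0->1]=1 prod=2 -> [6 4 13]
Step 2: demand=5,sold=5 ship[1->2]=1 ship[0->1]=1 prod=2 -> [7 4 9]
Step 3: demand=5,sold=5 ship[1->2]=1 ship[0->1]=1 prod=2 -> [8 4 5]
Step 4: demand=5,sold=5 ship[1->2]=1 ship[0->1]=1 prod=2 -> [9 4 1]
Step 5: demand=5,sold=1 ship[1->2]=1 ship[0->1]=1 prod=2 -> [10 4 1]
Step 6: demand=5,sold=1 ship[1->2]=1 ship[0->1]=1 prod=2 -> [11 4 1]
Step 7: demand=5,sold=1 ship[1->2]=1 ship[0->1]=1 prod=2 -> [12 4 1]
Step 8: demand=5,sold=1 ship[1->2]=1 ship[0->1]=1 prod=2 -> [13 4 1]
Step 9: demand=5,sold=1 ship[1->2]=1 ship[0->1]=1 prod=2 -> [14 4 1]
Step 10: demand=5,sold=1 ship[1->2]=1 ship[0->1]=1 prod=2 -> [15 4 1]
Step 11: demand=5,sold=1 ship[1->2]=1 ship[0->1]=1 prod=2 -> [16 4 1]
Step 12: demand=5,sold=1 ship[1->2]=1 ship[0->1]=1 prod=2 -> [17 4 1]
First stockout at step 5

5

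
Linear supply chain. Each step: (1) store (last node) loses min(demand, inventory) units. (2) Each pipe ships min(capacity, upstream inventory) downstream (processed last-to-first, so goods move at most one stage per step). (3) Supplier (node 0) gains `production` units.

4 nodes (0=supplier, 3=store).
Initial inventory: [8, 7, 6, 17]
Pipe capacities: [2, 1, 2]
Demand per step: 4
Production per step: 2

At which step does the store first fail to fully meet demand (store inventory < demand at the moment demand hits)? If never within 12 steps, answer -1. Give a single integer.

Step 1: demand=4,sold=4 ship[2->3]=2 ship[1->2]=1 ship[0->1]=2 prod=2 -> [8 8 5 15]
Step 2: demand=4,sold=4 ship[2->3]=2 ship[1->2]=1 ship[0->1]=2 prod=2 -> [8 9 4 13]
Step 3: demand=4,sold=4 ship[2->3]=2 ship[1->2]=1 ship[0->1]=2 prod=2 -> [8 10 3 11]
Step 4: demand=4,sold=4 ship[2->3]=2 ship[1->2]=1 ship[0->1]=2 prod=2 -> [8 11 2 9]
Step 5: demand=4,sold=4 ship[2->3]=2 ship[1->2]=1 ship[0->1]=2 prod=2 -> [8 12 1 7]
Step 6: demand=4,sold=4 ship[2->3]=1 ship[1->2]=1 ship[0->1]=2 prod=2 -> [8 13 1 4]
Step 7: demand=4,sold=4 ship[2->3]=1 ship[1->2]=1 ship[0->1]=2 prod=2 -> [8 14 1 1]
Step 8: demand=4,sold=1 ship[2->3]=1 ship[1->2]=1 ship[0->1]=2 prod=2 -> [8 15 1 1]
Step 9: demand=4,sold=1 ship[2->3]=1 ship[1->2]=1 ship[0->1]=2 prod=2 -> [8 16 1 1]
Step 10: demand=4,sold=1 ship[2->3]=1 ship[1->2]=1 ship[0->1]=2 prod=2 -> [8 17 1 1]
Step 11: demand=4,sold=1 ship[2->3]=1 ship[1->2]=1 ship[0->1]=2 prod=2 -> [8 18 1 1]
Step 12: demand=4,sold=1 ship[2->3]=1 ship[1->2]=1 ship[0->1]=2 prod=2 -> [8 19 1 1]
First stockout at step 8

8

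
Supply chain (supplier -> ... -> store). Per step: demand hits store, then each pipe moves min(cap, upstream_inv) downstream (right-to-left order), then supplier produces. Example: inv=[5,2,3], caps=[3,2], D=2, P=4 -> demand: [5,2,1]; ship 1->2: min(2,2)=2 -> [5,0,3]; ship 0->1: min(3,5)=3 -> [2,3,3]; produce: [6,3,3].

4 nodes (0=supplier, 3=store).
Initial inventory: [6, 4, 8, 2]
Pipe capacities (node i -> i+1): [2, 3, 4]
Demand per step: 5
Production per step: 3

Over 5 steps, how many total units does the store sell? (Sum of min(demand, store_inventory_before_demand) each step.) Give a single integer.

Step 1: sold=2 (running total=2) -> [7 3 7 4]
Step 2: sold=4 (running total=6) -> [8 2 6 4]
Step 3: sold=4 (running total=10) -> [9 2 4 4]
Step 4: sold=4 (running total=14) -> [10 2 2 4]
Step 5: sold=4 (running total=18) -> [11 2 2 2]

Answer: 18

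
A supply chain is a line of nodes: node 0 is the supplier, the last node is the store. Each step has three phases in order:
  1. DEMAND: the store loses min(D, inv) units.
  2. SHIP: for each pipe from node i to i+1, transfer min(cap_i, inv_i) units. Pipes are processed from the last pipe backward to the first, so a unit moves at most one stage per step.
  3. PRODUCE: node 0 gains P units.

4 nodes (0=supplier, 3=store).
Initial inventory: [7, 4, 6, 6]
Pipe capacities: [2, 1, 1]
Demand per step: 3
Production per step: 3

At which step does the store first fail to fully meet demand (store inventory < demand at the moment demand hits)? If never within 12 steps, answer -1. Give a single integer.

Step 1: demand=3,sold=3 ship[2->3]=1 ship[1->2]=1 ship[0->1]=2 prod=3 -> [8 5 6 4]
Step 2: demand=3,sold=3 ship[2->3]=1 ship[1->2]=1 ship[0->1]=2 prod=3 -> [9 6 6 2]
Step 3: demand=3,sold=2 ship[2->3]=1 ship[1->2]=1 ship[0->1]=2 prod=3 -> [10 7 6 1]
Step 4: demand=3,sold=1 ship[2->3]=1 ship[1->2]=1 ship[0->1]=2 prod=3 -> [11 8 6 1]
Step 5: demand=3,sold=1 ship[2->3]=1 ship[1->2]=1 ship[0->1]=2 prod=3 -> [12 9 6 1]
Step 6: demand=3,sold=1 ship[2->3]=1 ship[1->2]=1 ship[0->1]=2 prod=3 -> [13 10 6 1]
Step 7: demand=3,sold=1 ship[2->3]=1 ship[1->2]=1 ship[0->1]=2 prod=3 -> [14 11 6 1]
Step 8: demand=3,sold=1 ship[2->3]=1 ship[1->2]=1 ship[0->1]=2 prod=3 -> [15 12 6 1]
Step 9: demand=3,sold=1 ship[2->3]=1 ship[1->2]=1 ship[0->1]=2 prod=3 -> [16 13 6 1]
Step 10: demand=3,sold=1 ship[2->3]=1 ship[1->2]=1 ship[0->1]=2 prod=3 -> [17 14 6 1]
Step 11: demand=3,sold=1 ship[2->3]=1 ship[1->2]=1 ship[0->1]=2 prod=3 -> [18 15 6 1]
Step 12: demand=3,sold=1 ship[2->3]=1 ship[1->2]=1 ship[0->1]=2 prod=3 -> [19 16 6 1]
First stockout at step 3

3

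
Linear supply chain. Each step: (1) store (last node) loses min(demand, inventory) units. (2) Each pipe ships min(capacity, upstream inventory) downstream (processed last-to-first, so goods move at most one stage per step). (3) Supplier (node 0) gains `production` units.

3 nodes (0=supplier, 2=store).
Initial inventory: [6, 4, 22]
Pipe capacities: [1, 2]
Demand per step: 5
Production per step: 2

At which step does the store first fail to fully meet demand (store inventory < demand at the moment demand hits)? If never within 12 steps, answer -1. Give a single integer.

Step 1: demand=5,sold=5 ship[1->2]=2 ship[0->1]=1 prod=2 -> [7 3 19]
Step 2: demand=5,sold=5 ship[1->2]=2 ship[0->1]=1 prod=2 -> [8 2 16]
Step 3: demand=5,sold=5 ship[1->2]=2 ship[0->1]=1 prod=2 -> [9 1 13]
Step 4: demand=5,sold=5 ship[1->2]=1 ship[0->1]=1 prod=2 -> [10 1 9]
Step 5: demand=5,sold=5 ship[1->2]=1 ship[0->1]=1 prod=2 -> [11 1 5]
Step 6: demand=5,sold=5 ship[1->2]=1 ship[0->1]=1 prod=2 -> [12 1 1]
Step 7: demand=5,sold=1 ship[1->2]=1 ship[0->1]=1 prod=2 -> [13 1 1]
Step 8: demand=5,sold=1 ship[1->2]=1 ship[0->1]=1 prod=2 -> [14 1 1]
Step 9: demand=5,sold=1 ship[1->2]=1 ship[0->1]=1 prod=2 -> [15 1 1]
Step 10: demand=5,sold=1 ship[1->2]=1 ship[0->1]=1 prod=2 -> [16 1 1]
Step 11: demand=5,sold=1 ship[1->2]=1 ship[0->1]=1 prod=2 -> [17 1 1]
Step 12: demand=5,sold=1 ship[1->2]=1 ship[0->1]=1 prod=2 -> [18 1 1]
First stockout at step 7

7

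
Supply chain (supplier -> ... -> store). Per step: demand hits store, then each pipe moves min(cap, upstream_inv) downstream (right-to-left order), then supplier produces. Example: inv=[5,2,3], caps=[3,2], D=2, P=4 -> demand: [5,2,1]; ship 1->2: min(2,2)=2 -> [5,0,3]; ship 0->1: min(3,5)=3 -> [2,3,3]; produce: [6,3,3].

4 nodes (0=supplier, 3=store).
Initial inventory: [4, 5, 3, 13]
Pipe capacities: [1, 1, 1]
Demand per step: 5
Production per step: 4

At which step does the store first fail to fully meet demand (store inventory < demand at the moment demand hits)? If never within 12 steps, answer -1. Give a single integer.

Step 1: demand=5,sold=5 ship[2->3]=1 ship[1->2]=1 ship[0->1]=1 prod=4 -> [7 5 3 9]
Step 2: demand=5,sold=5 ship[2->3]=1 ship[1->2]=1 ship[0->1]=1 prod=4 -> [10 5 3 5]
Step 3: demand=5,sold=5 ship[2->3]=1 ship[1->2]=1 ship[0->1]=1 prod=4 -> [13 5 3 1]
Step 4: demand=5,sold=1 ship[2->3]=1 ship[1->2]=1 ship[0->1]=1 prod=4 -> [16 5 3 1]
Step 5: demand=5,sold=1 ship[2->3]=1 ship[1->2]=1 ship[0->1]=1 prod=4 -> [19 5 3 1]
Step 6: demand=5,sold=1 ship[2->3]=1 ship[1->2]=1 ship[0->1]=1 prod=4 -> [22 5 3 1]
Step 7: demand=5,sold=1 ship[2->3]=1 ship[1->2]=1 ship[0->1]=1 prod=4 -> [25 5 3 1]
Step 8: demand=5,sold=1 ship[2->3]=1 ship[1->2]=1 ship[0->1]=1 prod=4 -> [28 5 3 1]
Step 9: demand=5,sold=1 ship[2->3]=1 ship[1->2]=1 ship[0->1]=1 prod=4 -> [31 5 3 1]
Step 10: demand=5,sold=1 ship[2->3]=1 ship[1->2]=1 ship[0->1]=1 prod=4 -> [34 5 3 1]
Step 11: demand=5,sold=1 ship[2->3]=1 ship[1->2]=1 ship[0->1]=1 prod=4 -> [37 5 3 1]
Step 12: demand=5,sold=1 ship[2->3]=1 ship[1->2]=1 ship[0->1]=1 prod=4 -> [40 5 3 1]
First stockout at step 4

4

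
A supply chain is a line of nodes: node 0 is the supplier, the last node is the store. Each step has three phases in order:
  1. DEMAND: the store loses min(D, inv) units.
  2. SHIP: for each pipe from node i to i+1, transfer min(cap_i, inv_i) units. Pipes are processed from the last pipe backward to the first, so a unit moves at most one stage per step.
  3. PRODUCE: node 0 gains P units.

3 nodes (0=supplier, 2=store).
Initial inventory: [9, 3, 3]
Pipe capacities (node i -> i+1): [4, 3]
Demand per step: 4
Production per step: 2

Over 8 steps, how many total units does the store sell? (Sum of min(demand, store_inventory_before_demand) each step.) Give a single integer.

Step 1: sold=3 (running total=3) -> [7 4 3]
Step 2: sold=3 (running total=6) -> [5 5 3]
Step 3: sold=3 (running total=9) -> [3 6 3]
Step 4: sold=3 (running total=12) -> [2 6 3]
Step 5: sold=3 (running total=15) -> [2 5 3]
Step 6: sold=3 (running total=18) -> [2 4 3]
Step 7: sold=3 (running total=21) -> [2 3 3]
Step 8: sold=3 (running total=24) -> [2 2 3]

Answer: 24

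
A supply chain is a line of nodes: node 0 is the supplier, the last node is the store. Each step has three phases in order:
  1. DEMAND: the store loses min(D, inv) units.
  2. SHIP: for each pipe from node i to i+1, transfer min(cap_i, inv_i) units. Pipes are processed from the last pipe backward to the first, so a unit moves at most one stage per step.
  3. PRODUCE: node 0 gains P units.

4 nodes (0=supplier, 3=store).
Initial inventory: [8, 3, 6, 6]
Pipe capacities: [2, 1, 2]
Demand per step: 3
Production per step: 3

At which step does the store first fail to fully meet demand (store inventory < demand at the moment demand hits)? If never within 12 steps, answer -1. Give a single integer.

Step 1: demand=3,sold=3 ship[2->3]=2 ship[1->2]=1 ship[0->1]=2 prod=3 -> [9 4 5 5]
Step 2: demand=3,sold=3 ship[2->3]=2 ship[1->2]=1 ship[0->1]=2 prod=3 -> [10 5 4 4]
Step 3: demand=3,sold=3 ship[2->3]=2 ship[1->2]=1 ship[0->1]=2 prod=3 -> [11 6 3 3]
Step 4: demand=3,sold=3 ship[2->3]=2 ship[1->2]=1 ship[0->1]=2 prod=3 -> [12 7 2 2]
Step 5: demand=3,sold=2 ship[2->3]=2 ship[1->2]=1 ship[0->1]=2 prod=3 -> [13 8 1 2]
Step 6: demand=3,sold=2 ship[2->3]=1 ship[1->2]=1 ship[0->1]=2 prod=3 -> [14 9 1 1]
Step 7: demand=3,sold=1 ship[2->3]=1 ship[1->2]=1 ship[0->1]=2 prod=3 -> [15 10 1 1]
Step 8: demand=3,sold=1 ship[2->3]=1 ship[1->2]=1 ship[0->1]=2 prod=3 -> [16 11 1 1]
Step 9: demand=3,sold=1 ship[2->3]=1 ship[1->2]=1 ship[0->1]=2 prod=3 -> [17 12 1 1]
Step 10: demand=3,sold=1 ship[2->3]=1 ship[1->2]=1 ship[0->1]=2 prod=3 -> [18 13 1 1]
Step 11: demand=3,sold=1 ship[2->3]=1 ship[1->2]=1 ship[0->1]=2 prod=3 -> [19 14 1 1]
Step 12: demand=3,sold=1 ship[2->3]=1 ship[1->2]=1 ship[0->1]=2 prod=3 -> [20 15 1 1]
First stockout at step 5

5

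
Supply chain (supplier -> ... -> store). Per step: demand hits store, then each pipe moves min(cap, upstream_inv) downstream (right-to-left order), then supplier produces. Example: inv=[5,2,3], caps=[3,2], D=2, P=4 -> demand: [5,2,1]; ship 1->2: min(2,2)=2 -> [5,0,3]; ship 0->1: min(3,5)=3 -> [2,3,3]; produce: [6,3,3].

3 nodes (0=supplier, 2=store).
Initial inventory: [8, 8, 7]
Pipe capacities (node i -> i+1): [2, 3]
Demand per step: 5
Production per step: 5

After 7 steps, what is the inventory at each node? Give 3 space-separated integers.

Step 1: demand=5,sold=5 ship[1->2]=3 ship[0->1]=2 prod=5 -> inv=[11 7 5]
Step 2: demand=5,sold=5 ship[1->2]=3 ship[0->1]=2 prod=5 -> inv=[14 6 3]
Step 3: demand=5,sold=3 ship[1->2]=3 ship[0->1]=2 prod=5 -> inv=[17 5 3]
Step 4: demand=5,sold=3 ship[1->2]=3 ship[0->1]=2 prod=5 -> inv=[20 4 3]
Step 5: demand=5,sold=3 ship[1->2]=3 ship[0->1]=2 prod=5 -> inv=[23 3 3]
Step 6: demand=5,sold=3 ship[1->2]=3 ship[0->1]=2 prod=5 -> inv=[26 2 3]
Step 7: demand=5,sold=3 ship[1->2]=2 ship[0->1]=2 prod=5 -> inv=[29 2 2]

29 2 2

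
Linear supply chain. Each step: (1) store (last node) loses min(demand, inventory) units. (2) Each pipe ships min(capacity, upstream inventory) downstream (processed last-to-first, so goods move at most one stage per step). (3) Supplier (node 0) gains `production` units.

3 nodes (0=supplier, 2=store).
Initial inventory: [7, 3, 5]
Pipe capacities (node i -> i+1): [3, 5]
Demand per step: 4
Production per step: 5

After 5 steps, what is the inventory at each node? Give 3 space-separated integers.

Step 1: demand=4,sold=4 ship[1->2]=3 ship[0->1]=3 prod=5 -> inv=[9 3 4]
Step 2: demand=4,sold=4 ship[1->2]=3 ship[0->1]=3 prod=5 -> inv=[11 3 3]
Step 3: demand=4,sold=3 ship[1->2]=3 ship[0->1]=3 prod=5 -> inv=[13 3 3]
Step 4: demand=4,sold=3 ship[1->2]=3 ship[0->1]=3 prod=5 -> inv=[15 3 3]
Step 5: demand=4,sold=3 ship[1->2]=3 ship[0->1]=3 prod=5 -> inv=[17 3 3]

17 3 3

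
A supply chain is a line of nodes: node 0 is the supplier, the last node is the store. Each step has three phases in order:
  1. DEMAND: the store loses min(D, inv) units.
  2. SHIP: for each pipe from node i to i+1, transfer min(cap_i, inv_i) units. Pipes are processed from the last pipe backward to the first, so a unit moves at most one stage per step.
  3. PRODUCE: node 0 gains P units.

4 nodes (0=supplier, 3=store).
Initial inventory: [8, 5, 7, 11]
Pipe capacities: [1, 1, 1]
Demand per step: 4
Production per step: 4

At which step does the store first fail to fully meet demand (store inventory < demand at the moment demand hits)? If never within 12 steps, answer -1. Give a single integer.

Step 1: demand=4,sold=4 ship[2->3]=1 ship[1->2]=1 ship[0->1]=1 prod=4 -> [11 5 7 8]
Step 2: demand=4,sold=4 ship[2->3]=1 ship[1->2]=1 ship[0->1]=1 prod=4 -> [14 5 7 5]
Step 3: demand=4,sold=4 ship[2->3]=1 ship[1->2]=1 ship[0->1]=1 prod=4 -> [17 5 7 2]
Step 4: demand=4,sold=2 ship[2->3]=1 ship[1->2]=1 ship[0->1]=1 prod=4 -> [20 5 7 1]
Step 5: demand=4,sold=1 ship[2->3]=1 ship[1->2]=1 ship[0->1]=1 prod=4 -> [23 5 7 1]
Step 6: demand=4,sold=1 ship[2->3]=1 ship[1->2]=1 ship[0->1]=1 prod=4 -> [26 5 7 1]
Step 7: demand=4,sold=1 ship[2->3]=1 ship[1->2]=1 ship[0->1]=1 prod=4 -> [29 5 7 1]
Step 8: demand=4,sold=1 ship[2->3]=1 ship[1->2]=1 ship[0->1]=1 prod=4 -> [32 5 7 1]
Step 9: demand=4,sold=1 ship[2->3]=1 ship[1->2]=1 ship[0->1]=1 prod=4 -> [35 5 7 1]
Step 10: demand=4,sold=1 ship[2->3]=1 ship[1->2]=1 ship[0->1]=1 prod=4 -> [38 5 7 1]
Step 11: demand=4,sold=1 ship[2->3]=1 ship[1->2]=1 ship[0->1]=1 prod=4 -> [41 5 7 1]
Step 12: demand=4,sold=1 ship[2->3]=1 ship[1->2]=1 ship[0->1]=1 prod=4 -> [44 5 7 1]
First stockout at step 4

4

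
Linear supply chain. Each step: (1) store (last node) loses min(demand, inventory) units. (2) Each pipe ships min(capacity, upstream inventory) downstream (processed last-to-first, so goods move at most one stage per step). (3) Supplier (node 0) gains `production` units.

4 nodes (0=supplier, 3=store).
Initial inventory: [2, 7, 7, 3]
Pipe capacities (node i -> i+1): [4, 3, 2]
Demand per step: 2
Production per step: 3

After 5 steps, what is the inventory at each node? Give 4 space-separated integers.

Step 1: demand=2,sold=2 ship[2->3]=2 ship[1->2]=3 ship[0->1]=2 prod=3 -> inv=[3 6 8 3]
Step 2: demand=2,sold=2 ship[2->3]=2 ship[1->2]=3 ship[0->1]=3 prod=3 -> inv=[3 6 9 3]
Step 3: demand=2,sold=2 ship[2->3]=2 ship[1->2]=3 ship[0->1]=3 prod=3 -> inv=[3 6 10 3]
Step 4: demand=2,sold=2 ship[2->3]=2 ship[1->2]=3 ship[0->1]=3 prod=3 -> inv=[3 6 11 3]
Step 5: demand=2,sold=2 ship[2->3]=2 ship[1->2]=3 ship[0->1]=3 prod=3 -> inv=[3 6 12 3]

3 6 12 3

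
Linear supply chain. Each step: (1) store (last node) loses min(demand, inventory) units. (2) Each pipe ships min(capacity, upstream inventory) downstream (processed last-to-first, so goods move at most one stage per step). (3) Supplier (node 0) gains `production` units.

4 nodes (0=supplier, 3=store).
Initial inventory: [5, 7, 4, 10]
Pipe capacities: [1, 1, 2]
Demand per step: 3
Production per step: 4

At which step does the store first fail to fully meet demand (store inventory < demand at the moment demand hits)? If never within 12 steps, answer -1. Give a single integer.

Step 1: demand=3,sold=3 ship[2->3]=2 ship[1->2]=1 ship[0->1]=1 prod=4 -> [8 7 3 9]
Step 2: demand=3,sold=3 ship[2->3]=2 ship[1->2]=1 ship[0->1]=1 prod=4 -> [11 7 2 8]
Step 3: demand=3,sold=3 ship[2->3]=2 ship[1->2]=1 ship[0->1]=1 prod=4 -> [14 7 1 7]
Step 4: demand=3,sold=3 ship[2->3]=1 ship[1->2]=1 ship[0->1]=1 prod=4 -> [17 7 1 5]
Step 5: demand=3,sold=3 ship[2->3]=1 ship[1->2]=1 ship[0->1]=1 prod=4 -> [20 7 1 3]
Step 6: demand=3,sold=3 ship[2->3]=1 ship[1->2]=1 ship[0->1]=1 prod=4 -> [23 7 1 1]
Step 7: demand=3,sold=1 ship[2->3]=1 ship[1->2]=1 ship[0->1]=1 prod=4 -> [26 7 1 1]
Step 8: demand=3,sold=1 ship[2->3]=1 ship[1->2]=1 ship[0->1]=1 prod=4 -> [29 7 1 1]
Step 9: demand=3,sold=1 ship[2->3]=1 ship[1->2]=1 ship[0->1]=1 prod=4 -> [32 7 1 1]
Step 10: demand=3,sold=1 ship[2->3]=1 ship[1->2]=1 ship[0->1]=1 prod=4 -> [35 7 1 1]
Step 11: demand=3,sold=1 ship[2->3]=1 ship[1->2]=1 ship[0->1]=1 prod=4 -> [38 7 1 1]
Step 12: demand=3,sold=1 ship[2->3]=1 ship[1->2]=1 ship[0->1]=1 prod=4 -> [41 7 1 1]
First stockout at step 7

7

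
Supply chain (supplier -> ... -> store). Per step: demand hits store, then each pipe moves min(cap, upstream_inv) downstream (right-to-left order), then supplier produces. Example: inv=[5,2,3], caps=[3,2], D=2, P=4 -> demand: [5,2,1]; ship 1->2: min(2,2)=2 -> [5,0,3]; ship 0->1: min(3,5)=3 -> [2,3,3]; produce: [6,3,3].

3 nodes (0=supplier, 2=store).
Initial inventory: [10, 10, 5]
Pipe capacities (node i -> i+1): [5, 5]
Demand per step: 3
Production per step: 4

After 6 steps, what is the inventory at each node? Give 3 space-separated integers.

Step 1: demand=3,sold=3 ship[1->2]=5 ship[0->1]=5 prod=4 -> inv=[9 10 7]
Step 2: demand=3,sold=3 ship[1->2]=5 ship[0->1]=5 prod=4 -> inv=[8 10 9]
Step 3: demand=3,sold=3 ship[1->2]=5 ship[0->1]=5 prod=4 -> inv=[7 10 11]
Step 4: demand=3,sold=3 ship[1->2]=5 ship[0->1]=5 prod=4 -> inv=[6 10 13]
Step 5: demand=3,sold=3 ship[1->2]=5 ship[0->1]=5 prod=4 -> inv=[5 10 15]
Step 6: demand=3,sold=3 ship[1->2]=5 ship[0->1]=5 prod=4 -> inv=[4 10 17]

4 10 17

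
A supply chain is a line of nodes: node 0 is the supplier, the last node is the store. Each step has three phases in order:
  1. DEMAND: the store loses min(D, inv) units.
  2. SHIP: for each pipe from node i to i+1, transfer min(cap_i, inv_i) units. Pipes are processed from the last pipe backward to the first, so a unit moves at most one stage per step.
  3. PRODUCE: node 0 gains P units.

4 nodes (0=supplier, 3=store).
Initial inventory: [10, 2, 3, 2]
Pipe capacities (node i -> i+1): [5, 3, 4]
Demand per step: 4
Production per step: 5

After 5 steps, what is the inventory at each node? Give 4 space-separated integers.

Step 1: demand=4,sold=2 ship[2->3]=3 ship[1->2]=2 ship[0->1]=5 prod=5 -> inv=[10 5 2 3]
Step 2: demand=4,sold=3 ship[2->3]=2 ship[1->2]=3 ship[0->1]=5 prod=5 -> inv=[10 7 3 2]
Step 3: demand=4,sold=2 ship[2->3]=3 ship[1->2]=3 ship[0->1]=5 prod=5 -> inv=[10 9 3 3]
Step 4: demand=4,sold=3 ship[2->3]=3 ship[1->2]=3 ship[0->1]=5 prod=5 -> inv=[10 11 3 3]
Step 5: demand=4,sold=3 ship[2->3]=3 ship[1->2]=3 ship[0->1]=5 prod=5 -> inv=[10 13 3 3]

10 13 3 3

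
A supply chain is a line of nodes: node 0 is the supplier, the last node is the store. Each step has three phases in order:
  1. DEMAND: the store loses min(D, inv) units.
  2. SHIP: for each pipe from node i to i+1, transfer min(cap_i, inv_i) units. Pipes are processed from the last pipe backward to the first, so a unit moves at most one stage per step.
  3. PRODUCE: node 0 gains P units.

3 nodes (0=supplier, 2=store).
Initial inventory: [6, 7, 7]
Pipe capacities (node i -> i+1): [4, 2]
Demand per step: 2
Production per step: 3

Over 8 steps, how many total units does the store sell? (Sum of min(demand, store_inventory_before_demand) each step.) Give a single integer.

Step 1: sold=2 (running total=2) -> [5 9 7]
Step 2: sold=2 (running total=4) -> [4 11 7]
Step 3: sold=2 (running total=6) -> [3 13 7]
Step 4: sold=2 (running total=8) -> [3 14 7]
Step 5: sold=2 (running total=10) -> [3 15 7]
Step 6: sold=2 (running total=12) -> [3 16 7]
Step 7: sold=2 (running total=14) -> [3 17 7]
Step 8: sold=2 (running total=16) -> [3 18 7]

Answer: 16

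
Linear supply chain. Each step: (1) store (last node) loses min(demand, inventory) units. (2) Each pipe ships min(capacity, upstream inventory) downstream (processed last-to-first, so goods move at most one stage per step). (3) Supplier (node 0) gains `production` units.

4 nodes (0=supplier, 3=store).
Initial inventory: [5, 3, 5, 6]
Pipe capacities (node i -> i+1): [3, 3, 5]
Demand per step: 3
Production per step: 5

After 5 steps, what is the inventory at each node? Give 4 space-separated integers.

Step 1: demand=3,sold=3 ship[2->3]=5 ship[1->2]=3 ship[0->1]=3 prod=5 -> inv=[7 3 3 8]
Step 2: demand=3,sold=3 ship[2->3]=3 ship[1->2]=3 ship[0->1]=3 prod=5 -> inv=[9 3 3 8]
Step 3: demand=3,sold=3 ship[2->3]=3 ship[1->2]=3 ship[0->1]=3 prod=5 -> inv=[11 3 3 8]
Step 4: demand=3,sold=3 ship[2->3]=3 ship[1->2]=3 ship[0->1]=3 prod=5 -> inv=[13 3 3 8]
Step 5: demand=3,sold=3 ship[2->3]=3 ship[1->2]=3 ship[0->1]=3 prod=5 -> inv=[15 3 3 8]

15 3 3 8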